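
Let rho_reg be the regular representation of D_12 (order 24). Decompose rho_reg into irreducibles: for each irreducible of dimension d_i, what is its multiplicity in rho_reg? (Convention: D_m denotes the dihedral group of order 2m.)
Each irreducible V_i of dimension d_i appears with multiplicity d_i, i.e. rho_reg = (direct sum over all irreducibles V_i) d_i V_i. The irreducible dimensions for D_12 are 1, 1, 1, 1, 2, 2, 2, 2, 2: 4 irreducibles of dimension 1, each with multiplicity 1; 5 irreducibles of dimension 2, each with multiplicity 2. Total dimension 4*1*1 + 5*2*2 = 24 = |G|.

Details: General theorem: in the regular representation of a finite group G, each irreducible appears with multiplicity equal to its dimension. Check: dim(rho_reg) = sum d_i^2 = 1 + 1 + 1 + 1 + 4 + 4 + 4 + 4 + 4 = 24 = |G|.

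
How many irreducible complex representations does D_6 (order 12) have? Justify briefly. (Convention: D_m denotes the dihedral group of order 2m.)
6

Solution. The number of irreducible complex representations of a finite group equals its number of conjugacy classes. D_6 has 6 conjugacy classes (n/2 + 3 for n even), so D_6 (order 12) has exactly 6 irreducible complex representations.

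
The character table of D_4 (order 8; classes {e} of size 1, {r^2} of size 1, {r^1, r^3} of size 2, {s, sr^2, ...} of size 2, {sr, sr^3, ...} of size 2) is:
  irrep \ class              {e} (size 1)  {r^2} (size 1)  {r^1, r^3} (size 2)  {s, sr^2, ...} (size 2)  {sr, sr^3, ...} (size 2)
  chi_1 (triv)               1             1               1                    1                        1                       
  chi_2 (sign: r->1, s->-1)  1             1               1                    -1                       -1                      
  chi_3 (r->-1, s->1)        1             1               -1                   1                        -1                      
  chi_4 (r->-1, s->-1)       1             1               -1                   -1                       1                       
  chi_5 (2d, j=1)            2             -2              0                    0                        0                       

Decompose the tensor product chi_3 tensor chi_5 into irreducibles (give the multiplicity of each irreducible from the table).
chi_3 tensor chi_5 = chi_5 (all other irreducibles have multiplicity 0).

Solution. The character of a tensor product is the pointwise product (chi_3 * chi_5)(C) = chi_3(C) * chi_5(C):
  {e}: (1)*(2), {r^2}: (1)*(-2), {r^1, r^3}: (-1)*(0), {s, sr^2, ...}: (1)*(0), {sr, sr^3, ...}: (-1)*(0)
so (chi_3 * chi_5) takes values
  {e} -> 2, {r^2} -> -2, {r^1, r^3} -> 0, {s, sr^2, ...} -> 0, {sr, sr^3, ...} -> 0.
Now take the inner product of this character with each irreducible chi from the table, <chi_3*chi_5, chi> = (1/8) sum_C |C| (chi_3*chi_5)(C) conj(chi(C)):
  <chi_3*chi_5, chi_1> = (1/8)[1*(2)*conj(1) + 1*(-2)*conj(1) + 2*(0)*conj(1) + 2*(0)*conj(1) + 2*(0)*conj(1)]
      = (1/8)[(2) + (-2) + (0) + (0) + (0)] = 0/8 = 0
  <chi_3*chi_5, chi_2> = (1/8)[1*(2)*conj(1) + 1*(-2)*conj(1) + 2*(0)*conj(1) + 2*(0)*conj(-1) + 2*(0)*conj(-1)]
      = (1/8)[(2) + (-2) + (0) + (0) + (0)] = 0/8 = 0
  <chi_3*chi_5, chi_3> = (1/8)[1*(2)*conj(1) + 1*(-2)*conj(1) + 2*(0)*conj(-1) + 2*(0)*conj(1) + 2*(0)*conj(-1)]
      = (1/8)[(2) + (-2) + (0) + (0) + (0)] = 0/8 = 0
  <chi_3*chi_5, chi_4> = (1/8)[1*(2)*conj(1) + 1*(-2)*conj(1) + 2*(0)*conj(-1) + 2*(0)*conj(-1) + 2*(0)*conj(1)]
      = (1/8)[(2) + (-2) + (0) + (0) + (0)] = 0/8 = 0
  <chi_3*chi_5, chi_5> = (1/8)[1*(2)*conj(2) + 1*(-2)*conj(-2) + 2*(0)*conj(0) + 2*(0)*conj(0) + 2*(0)*conj(0)]
      = (1/8)[(4) + (4) + (0) + (0) + (0)] = 8/8 = 1
Hence the multiplicities are chi_5: 1. Dimension check: dim(chi_3)*dim(chi_5) = 1*2 = 2 and sum (mult * dim) = 1*2 = 2.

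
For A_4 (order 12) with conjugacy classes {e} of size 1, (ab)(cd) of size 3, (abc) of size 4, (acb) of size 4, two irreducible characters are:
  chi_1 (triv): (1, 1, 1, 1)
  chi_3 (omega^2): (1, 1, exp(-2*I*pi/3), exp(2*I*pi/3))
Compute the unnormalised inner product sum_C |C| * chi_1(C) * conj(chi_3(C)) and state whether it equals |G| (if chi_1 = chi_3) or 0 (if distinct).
Sum = 0; so <chi_1, chi_3> = 0 (distinct irreducibles are orthogonal).

Why: Compute term by term over conjugacy classes (|C| * chi_1(C) * conj(chi_3(C))):
  1*(1)*conj(1) + 3*(1)*conj(1) + 4*(1)*conj(exp(-2*I*pi/3)) + 4*(1)*conj(exp(2*I*pi/3))
  = (1) + (3) + (4*exp(2*I*pi/3)) + (4*exp(-2*I*pi/3))
  = 0.
(Exp terms are combined using exp(i*s)*conj(exp(i*t)) = exp(i*(s-t)), and sums of them are collapsed using the identity that for every m > 1 the m distinct m-th roots of unity sum to 0, e.g. 1 + exp(2*I*pi/3) + exp(-2*I*pi/3) = 0.)
Dividing by |G| = 12 gives 0/12 = 0, matching the row-orthogonality relation <chi_1, chi_3> = [chi_1 = chi_3].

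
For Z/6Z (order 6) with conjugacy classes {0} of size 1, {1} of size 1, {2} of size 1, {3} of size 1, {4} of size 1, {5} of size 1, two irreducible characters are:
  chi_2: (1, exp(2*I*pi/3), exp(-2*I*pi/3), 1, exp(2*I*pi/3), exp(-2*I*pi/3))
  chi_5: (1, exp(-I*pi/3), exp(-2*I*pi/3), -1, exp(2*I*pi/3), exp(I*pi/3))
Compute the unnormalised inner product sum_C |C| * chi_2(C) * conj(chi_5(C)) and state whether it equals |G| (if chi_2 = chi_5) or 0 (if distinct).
Sum = 0; so <chi_2, chi_5> = 0 (distinct irreducibles are orthogonal).

Why: Compute term by term over conjugacy classes (|C| * chi_2(C) * conj(chi_5(C))):
  1*(1)*conj(1) + 1*(exp(2*I*pi/3))*conj(exp(-I*pi/3)) + 1*(exp(-2*I*pi/3))*conj(exp(-2*I*pi/3)) + 1*(1)*conj(-1) + 1*(exp(2*I*pi/3))*conj(exp(2*I*pi/3)) + 1*(exp(-2*I*pi/3))*conj(exp(I*pi/3))
  = (1) + (-1) + (1) + (-1) + (1) + (-1)
  = 0.
(Exp terms are combined using exp(i*s)*conj(exp(i*t)) = exp(i*(s-t)), and sums of them are collapsed using the identity that for every m > 1 the m distinct m-th roots of unity sum to 0, e.g. 1 + exp(2*I*pi/3) + exp(-2*I*pi/3) = 0.)
Dividing by |G| = 6 gives 0/6 = 0, matching the row-orthogonality relation <chi_2, chi_5> = [chi_2 = chi_5].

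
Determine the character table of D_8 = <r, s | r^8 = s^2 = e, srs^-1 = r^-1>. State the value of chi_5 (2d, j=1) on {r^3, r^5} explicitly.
Conjugacy classes: {e} of size 1, {r^4} of size 1, {r^1, r^7} of size 2, {r^2, r^6} of size 2, {r^3, r^5} of size 2, {s, sr^2, ...} of size 4, {sr, sr^3, ...} of size 4.
Character table:
  irrep \ class              {e} (size 1)  {r^4} (size 1)  {r^1, r^7} (size 2)  {r^2, r^6} (size 2)  {r^3, r^5} (size 2)  {s, sr^2, ...} (size 4)  {sr, sr^3, ...} (size 4)
  chi_1 (triv)               1             1               1                    1                    1                    1                        1                       
  chi_2 (sign: r->1, s->-1)  1             1               1                    1                    1                    -1                       -1                      
  chi_3 (r->-1, s->1)        1             1               -1                   1                    -1                   1                        -1                      
  chi_4 (r->-1, s->-1)       1             1               -1                   1                    -1                   -1                       1                       
  chi_5 (2d, j=1)            2             -2              sqrt(2)              0                    -sqrt(2)             0                        0                       
  chi_6 (2d, j=2)            2             2               0                    -2                   0                    0                        0                       
  chi_7 (2d, j=3)            2             -2              -sqrt(2)             0                    sqrt(2)              0                        0                       

Spot check: chi_5 (2d, j=1) on {r^3, r^5} = -sqrt(2).

Justification: D_8 has order 2*8 = 16 with 7 conjugacy classes, hence 7 irreducibles. Sum of squared dims 1 + 1 + 1 + 1 + 4 + 4 + 4 = 16 = |G|. Linear characters come from the abelianisation; the 2-dimensional irreps have character r^k -> 2*cos(2*pi*j*k/8), reflections -> 0.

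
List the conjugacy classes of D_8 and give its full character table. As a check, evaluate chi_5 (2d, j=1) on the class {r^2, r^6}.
Conjugacy classes: {e} of size 1, {r^4} of size 1, {r^1, r^7} of size 2, {r^2, r^6} of size 2, {r^3, r^5} of size 2, {s, sr^2, ...} of size 4, {sr, sr^3, ...} of size 4.
Character table:
  irrep \ class              {e} (size 1)  {r^4} (size 1)  {r^1, r^7} (size 2)  {r^2, r^6} (size 2)  {r^3, r^5} (size 2)  {s, sr^2, ...} (size 4)  {sr, sr^3, ...} (size 4)
  chi_1 (triv)               1             1               1                    1                    1                    1                        1                       
  chi_2 (sign: r->1, s->-1)  1             1               1                    1                    1                    -1                       -1                      
  chi_3 (r->-1, s->1)        1             1               -1                   1                    -1                   1                        -1                      
  chi_4 (r->-1, s->-1)       1             1               -1                   1                    -1                   -1                       1                       
  chi_5 (2d, j=1)            2             -2              sqrt(2)              0                    -sqrt(2)             0                        0                       
  chi_6 (2d, j=2)            2             2               0                    -2                   0                    0                        0                       
  chi_7 (2d, j=3)            2             -2              -sqrt(2)             0                    sqrt(2)              0                        0                       

Spot check: chi_5 (2d, j=1) on {r^2, r^6} = 0.

Details: D_8 has order 2*8 = 16 with 7 conjugacy classes, hence 7 irreducibles. Sum of squared dims 1 + 1 + 1 + 1 + 4 + 4 + 4 = 16 = |G|. Linear characters come from the abelianisation; the 2-dimensional irreps have character r^k -> 2*cos(2*pi*j*k/8), reflections -> 0.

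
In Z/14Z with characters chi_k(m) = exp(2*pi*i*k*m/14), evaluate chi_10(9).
chi_10(9) = zeta_14^90 = exp(6*I*pi/7)

Why: chi_10(9) = zeta_14^(10*9) = zeta_14^90. Since zeta_14^14 = 1, this equals zeta_14^6 = exp(2*pi*i*6/14) = exp(6*I*pi/7).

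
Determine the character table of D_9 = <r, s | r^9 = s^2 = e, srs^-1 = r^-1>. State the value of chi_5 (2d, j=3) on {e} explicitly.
Conjugacy classes: {e} of size 1, {r^1, r^8} of size 2, {r^2, r^7} of size 2, {r^3, r^6} of size 2, {r^4, r^5} of size 2, {s, sr, ..., sr^8} of size 9.
Character table:
  irrep \ class              {e} (size 1)  {r^1, r^8} (size 2)  {r^2, r^7} (size 2)  {r^3, r^6} (size 2)  {r^4, r^5} (size 2)  {s, sr, ..., sr^8} (size 9)
  chi_1 (triv)               1             1                    1                    1                    1                    1                          
  chi_2 (sign: r->1, s->-1)  1             1                    1                    1                    1                    -1                         
  chi_3 (2d, j=1)            2             2*cos(2*pi/9)        2*cos(4*pi/9)        -1                   -2*cos(pi/9)         0                          
  chi_4 (2d, j=2)            2             2*cos(4*pi/9)        -2*cos(pi/9)         -1                   2*cos(2*pi/9)        0                          
  chi_5 (2d, j=3)            2             -1                   -1                   2                    -1                   0                          
  chi_6 (2d, j=4)            2             -2*cos(pi/9)         2*cos(2*pi/9)        -1                   2*cos(4*pi/9)        0                          

Spot check: chi_5 (2d, j=3) on {e} = 2.

Working: D_9 has order 2*9 = 18 with 6 conjugacy classes, hence 6 irreducibles. Sum of squared dims 1 + 1 + 4 + 4 + 4 + 4 = 18 = |G|. Linear characters come from the abelianisation; the 2-dimensional irreps have character r^k -> 2*cos(2*pi*j*k/9), reflections -> 0.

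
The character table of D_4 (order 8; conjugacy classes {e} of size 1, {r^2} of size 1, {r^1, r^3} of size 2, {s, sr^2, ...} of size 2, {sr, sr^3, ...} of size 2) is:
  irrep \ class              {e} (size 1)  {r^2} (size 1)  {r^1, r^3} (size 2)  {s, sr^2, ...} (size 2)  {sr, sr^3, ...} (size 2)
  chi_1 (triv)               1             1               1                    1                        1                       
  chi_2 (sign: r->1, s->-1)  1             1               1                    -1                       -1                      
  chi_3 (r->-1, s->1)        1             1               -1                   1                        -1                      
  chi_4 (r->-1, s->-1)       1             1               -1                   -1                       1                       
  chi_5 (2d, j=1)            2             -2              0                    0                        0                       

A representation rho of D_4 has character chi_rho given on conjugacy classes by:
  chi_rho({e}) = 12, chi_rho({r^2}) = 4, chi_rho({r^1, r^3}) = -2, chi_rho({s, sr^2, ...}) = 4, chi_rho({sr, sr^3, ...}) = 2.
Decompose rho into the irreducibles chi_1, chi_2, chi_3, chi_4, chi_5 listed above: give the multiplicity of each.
Multiplicities: chi_1: 3, chi_2: 0, chi_3: 3, chi_4: 2, chi_5: 2.

Use <chi_rho, chi> = (1/|G|) sum_C |C| * chi_rho(C) * conj(chi(C)) with |G| = 8 for each irreducible chi in the table:
  <chi_rho, chi_1> = (1/8)[1*(12)*conj(1) + 1*(4)*conj(1) + 2*(-2)*conj(1) + 2*(4)*conj(1) + 2*(2)*conj(1)]
      = (1/8)[(12) + (4) + (-4) + (8) + (4)] = 24/8 = 3
  <chi_rho, chi_2> = (1/8)[1*(12)*conj(1) + 1*(4)*conj(1) + 2*(-2)*conj(1) + 2*(4)*conj(-1) + 2*(2)*conj(-1)]
      = (1/8)[(12) + (4) + (-4) + (-8) + (-4)] = 0/8 = 0
  <chi_rho, chi_3> = (1/8)[1*(12)*conj(1) + 1*(4)*conj(1) + 2*(-2)*conj(-1) + 2*(4)*conj(1) + 2*(2)*conj(-1)]
      = (1/8)[(12) + (4) + (4) + (8) + (-4)] = 24/8 = 3
  <chi_rho, chi_4> = (1/8)[1*(12)*conj(1) + 1*(4)*conj(1) + 2*(-2)*conj(-1) + 2*(4)*conj(-1) + 2*(2)*conj(1)]
      = (1/8)[(12) + (4) + (4) + (-8) + (4)] = 16/8 = 2
  <chi_rho, chi_5> = (1/8)[1*(12)*conj(2) + 1*(4)*conj(-2) + 2*(-2)*conj(0) + 2*(4)*conj(0) + 2*(2)*conj(0)]
      = (1/8)[(24) + (-8) + (0) + (0) + (0)] = 16/8 = 2
Dimension check: dim(rho) = sum (mult * dim) = 3*1 + 0*1 + 3*1 + 2*1 + 2*2 = 12 = chi_rho(e) = 12.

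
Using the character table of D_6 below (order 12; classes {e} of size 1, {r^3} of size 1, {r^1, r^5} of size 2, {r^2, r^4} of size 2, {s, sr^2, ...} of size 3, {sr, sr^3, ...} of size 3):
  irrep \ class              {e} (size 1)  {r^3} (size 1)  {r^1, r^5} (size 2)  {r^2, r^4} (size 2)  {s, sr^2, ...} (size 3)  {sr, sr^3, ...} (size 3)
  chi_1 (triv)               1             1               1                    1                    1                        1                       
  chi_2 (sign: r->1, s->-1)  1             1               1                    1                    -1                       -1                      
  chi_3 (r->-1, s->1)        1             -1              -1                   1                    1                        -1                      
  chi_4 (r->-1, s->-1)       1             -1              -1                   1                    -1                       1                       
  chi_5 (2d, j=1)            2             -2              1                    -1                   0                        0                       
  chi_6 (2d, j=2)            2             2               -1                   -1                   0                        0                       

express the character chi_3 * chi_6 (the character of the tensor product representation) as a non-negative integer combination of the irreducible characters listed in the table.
chi_3 tensor chi_6 = chi_5 (all other irreducibles have multiplicity 0).

Derivation: The character of a tensor product is the pointwise product (chi_3 * chi_6)(C) = chi_3(C) * chi_6(C):
  {e}: (1)*(2), {r^3}: (-1)*(2), {r^1, r^5}: (-1)*(-1), {r^2, r^4}: (1)*(-1), {s, sr^2, ...}: (1)*(0), {sr, sr^3, ...}: (-1)*(0)
so (chi_3 * chi_6) takes values
  {e} -> 2, {r^3} -> -2, {r^1, r^5} -> 1, {r^2, r^4} -> -1, {s, sr^2, ...} -> 0, {sr, sr^3, ...} -> 0.
Now take the inner product of this character with each irreducible chi from the table, <chi_3*chi_6, chi> = (1/12) sum_C |C| (chi_3*chi_6)(C) conj(chi(C)):
  <chi_3*chi_6, chi_1> = (1/12)[1*(2)*conj(1) + 1*(-2)*conj(1) + 2*(1)*conj(1) + 2*(-1)*conj(1) + 3*(0)*conj(1) + 3*(0)*conj(1)]
      = (1/12)[(2) + (-2) + (2) + (-2) + (0) + (0)] = 0/12 = 0
  <chi_3*chi_6, chi_2> = (1/12)[1*(2)*conj(1) + 1*(-2)*conj(1) + 2*(1)*conj(1) + 2*(-1)*conj(1) + 3*(0)*conj(-1) + 3*(0)*conj(-1)]
      = (1/12)[(2) + (-2) + (2) + (-2) + (0) + (0)] = 0/12 = 0
  <chi_3*chi_6, chi_3> = (1/12)[1*(2)*conj(1) + 1*(-2)*conj(-1) + 2*(1)*conj(-1) + 2*(-1)*conj(1) + 3*(0)*conj(1) + 3*(0)*conj(-1)]
      = (1/12)[(2) + (2) + (-2) + (-2) + (0) + (0)] = 0/12 = 0
  <chi_3*chi_6, chi_4> = (1/12)[1*(2)*conj(1) + 1*(-2)*conj(-1) + 2*(1)*conj(-1) + 2*(-1)*conj(1) + 3*(0)*conj(-1) + 3*(0)*conj(1)]
      = (1/12)[(2) + (2) + (-2) + (-2) + (0) + (0)] = 0/12 = 0
  <chi_3*chi_6, chi_5> = (1/12)[1*(2)*conj(2) + 1*(-2)*conj(-2) + 2*(1)*conj(1) + 2*(-1)*conj(-1) + 3*(0)*conj(0) + 3*(0)*conj(0)]
      = (1/12)[(4) + (4) + (2) + (2) + (0) + (0)] = 12/12 = 1
  <chi_3*chi_6, chi_6> = (1/12)[1*(2)*conj(2) + 1*(-2)*conj(2) + 2*(1)*conj(-1) + 2*(-1)*conj(-1) + 3*(0)*conj(0) + 3*(0)*conj(0)]
      = (1/12)[(4) + (-4) + (-2) + (2) + (0) + (0)] = 0/12 = 0
Hence the multiplicities are chi_5: 1. Dimension check: dim(chi_3)*dim(chi_6) = 1*2 = 2 and sum (mult * dim) = 1*2 = 2.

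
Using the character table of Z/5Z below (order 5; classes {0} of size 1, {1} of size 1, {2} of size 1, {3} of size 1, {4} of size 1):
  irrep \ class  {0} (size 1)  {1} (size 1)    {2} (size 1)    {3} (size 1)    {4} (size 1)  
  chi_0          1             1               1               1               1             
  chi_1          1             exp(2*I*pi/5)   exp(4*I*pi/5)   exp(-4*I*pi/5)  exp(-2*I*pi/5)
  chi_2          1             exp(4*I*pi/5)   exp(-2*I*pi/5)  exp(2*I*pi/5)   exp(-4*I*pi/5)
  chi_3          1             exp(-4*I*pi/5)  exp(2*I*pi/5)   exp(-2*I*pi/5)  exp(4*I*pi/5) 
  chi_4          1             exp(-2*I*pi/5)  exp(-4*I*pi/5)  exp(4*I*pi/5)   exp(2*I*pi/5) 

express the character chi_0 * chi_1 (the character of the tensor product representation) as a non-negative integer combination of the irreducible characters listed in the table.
chi_0 tensor chi_1 = chi_1 (all other irreducibles have multiplicity 0).

Reasoning: The character of a tensor product is the pointwise product (chi_0 * chi_1)(C) = chi_0(C) * chi_1(C):
  {0}: (1)*(1), {1}: (1)*(exp(2*I*pi/5)), {2}: (1)*(exp(4*I*pi/5)), {3}: (1)*(exp(-4*I*pi/5)), {4}: (1)*(exp(-2*I*pi/5))
so (chi_0 * chi_1) takes values
  {0} -> 1, {1} -> exp(2*I*pi/5), {2} -> exp(4*I*pi/5), {3} -> exp(-4*I*pi/5), {4} -> exp(-2*I*pi/5).
Now take the inner product of this character with each irreducible chi from the table, <chi_0*chi_1, chi> = (1/5) sum_C |C| (chi_0*chi_1)(C) conj(chi(C)):
  <chi_0*chi_1, chi_0> = (1/5)[1*(1)*conj(1) + 1*(exp(2*I*pi/5))*conj(1) + 1*(exp(4*I*pi/5))*conj(1) + 1*(exp(-4*I*pi/5))*conj(1) + 1*(exp(-2*I*pi/5))*conj(1)]
      = (1/5)[(1) + (exp(2*I*pi/5)) + (exp(4*I*pi/5)) + (exp(-4*I*pi/5)) + (exp(-2*I*pi/5))] = 0/5 = 0
  <chi_0*chi_1, chi_1> = (1/5)[1*(1)*conj(1) + 1*(exp(2*I*pi/5))*conj(exp(2*I*pi/5)) + 1*(exp(4*I*pi/5))*conj(exp(4*I*pi/5)) + 1*(exp(-4*I*pi/5))*conj(exp(-4*I*pi/5)) + 1*(exp(-2*I*pi/5))*conj(exp(-2*I*pi/5))]
      = (1/5)[(1) + (1) + (1) + (1) + (1)] = 5/5 = 1
  <chi_0*chi_1, chi_2> = (1/5)[1*(1)*conj(1) + 1*(exp(2*I*pi/5))*conj(exp(4*I*pi/5)) + 1*(exp(4*I*pi/5))*conj(exp(-2*I*pi/5)) + 1*(exp(-4*I*pi/5))*conj(exp(2*I*pi/5)) + 1*(exp(-2*I*pi/5))*conj(exp(-4*I*pi/5))]
      = (1/5)[(1) + (exp(-2*I*pi/5)) + (exp(-4*I*pi/5)) + (exp(4*I*pi/5)) + (exp(2*I*pi/5))] = 0/5 = 0
  <chi_0*chi_1, chi_3> = (1/5)[1*(1)*conj(1) + 1*(exp(2*I*pi/5))*conj(exp(-4*I*pi/5)) + 1*(exp(4*I*pi/5))*conj(exp(2*I*pi/5)) + 1*(exp(-4*I*pi/5))*conj(exp(-2*I*pi/5)) + 1*(exp(-2*I*pi/5))*conj(exp(4*I*pi/5))]
      = (1/5)[(1) + (exp(-4*I*pi/5)) + (exp(2*I*pi/5)) + (exp(-2*I*pi/5)) + (exp(4*I*pi/5))] = 0/5 = 0
  <chi_0*chi_1, chi_4> = (1/5)[1*(1)*conj(1) + 1*(exp(2*I*pi/5))*conj(exp(-2*I*pi/5)) + 1*(exp(4*I*pi/5))*conj(exp(-4*I*pi/5)) + 1*(exp(-4*I*pi/5))*conj(exp(4*I*pi/5)) + 1*(exp(-2*I*pi/5))*conj(exp(2*I*pi/5))]
      = (1/5)[(1) + (exp(4*I*pi/5)) + (exp(-2*I*pi/5)) + (exp(2*I*pi/5)) + (exp(-4*I*pi/5))] = 0/5 = 0
(Exp terms are combined using exp(i*s)*conj(exp(i*t)) = exp(i*(s-t)), and sums of them are collapsed using the identity that for every m > 1 the m distinct m-th roots of unity sum to 0, e.g. 1 + exp(2*I*pi/3) + exp(-2*I*pi/3) = 0.)
Hence the multiplicities are chi_1: 1. Dimension check: dim(chi_0)*dim(chi_1) = 1*1 = 1 and sum (mult * dim) = 1*1 = 1.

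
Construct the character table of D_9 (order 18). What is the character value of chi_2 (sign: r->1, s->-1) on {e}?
Conjugacy classes: {e} of size 1, {r^1, r^8} of size 2, {r^2, r^7} of size 2, {r^3, r^6} of size 2, {r^4, r^5} of size 2, {s, sr, ..., sr^8} of size 9.
Character table:
  irrep \ class              {e} (size 1)  {r^1, r^8} (size 2)  {r^2, r^7} (size 2)  {r^3, r^6} (size 2)  {r^4, r^5} (size 2)  {s, sr, ..., sr^8} (size 9)
  chi_1 (triv)               1             1                    1                    1                    1                    1                          
  chi_2 (sign: r->1, s->-1)  1             1                    1                    1                    1                    -1                         
  chi_3 (2d, j=1)            2             2*cos(2*pi/9)        2*cos(4*pi/9)        -1                   -2*cos(pi/9)         0                          
  chi_4 (2d, j=2)            2             2*cos(4*pi/9)        -2*cos(pi/9)         -1                   2*cos(2*pi/9)        0                          
  chi_5 (2d, j=3)            2             -1                   -1                   2                    -1                   0                          
  chi_6 (2d, j=4)            2             -2*cos(pi/9)         2*cos(2*pi/9)        -1                   2*cos(4*pi/9)        0                          

Spot check: chi_2 (sign: r->1, s->-1) on {e} = 1.

Justification: D_9 has order 2*9 = 18 with 6 conjugacy classes, hence 6 irreducibles. Sum of squared dims 1 + 1 + 4 + 4 + 4 + 4 = 18 = |G|. Linear characters come from the abelianisation; the 2-dimensional irreps have character r^k -> 2*cos(2*pi*j*k/9), reflections -> 0.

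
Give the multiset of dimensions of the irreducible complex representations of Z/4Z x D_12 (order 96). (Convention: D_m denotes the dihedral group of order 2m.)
Dimensions: 1, 1, 1, 1, 1, 1, 1, 1, 1, 1, 1, 1, 1, 1, 1, 1, 2, 2, 2, 2, 2, 2, 2, 2, 2, 2, 2, 2, 2, 2, 2, 2, 2, 2, 2, 2

Proof sketch: There are 36 irreducibles (= number of conjugacy classes). Their dimensions d_i satisfy sum d_i^2 = |G| = 96: 1 + 1 + 1 + 1 + 1 + 1 + 1 + 1 + 1 + 1 + 1 + 1 + 1 + 1 + 1 + 1 + 4 + 4 + 4 + 4 + 4 + 4 + 4 + 4 + 4 + 4 + 4 + 4 + 4 + 4 + 4 + 4 + 4 + 4 + 4 + 4 = 96. (For the product with Z/4Z: each of the 4 1-dim characters of Z/4Z tensors with each irrep of D_12, giving 4 copies of each D_12-dimension.)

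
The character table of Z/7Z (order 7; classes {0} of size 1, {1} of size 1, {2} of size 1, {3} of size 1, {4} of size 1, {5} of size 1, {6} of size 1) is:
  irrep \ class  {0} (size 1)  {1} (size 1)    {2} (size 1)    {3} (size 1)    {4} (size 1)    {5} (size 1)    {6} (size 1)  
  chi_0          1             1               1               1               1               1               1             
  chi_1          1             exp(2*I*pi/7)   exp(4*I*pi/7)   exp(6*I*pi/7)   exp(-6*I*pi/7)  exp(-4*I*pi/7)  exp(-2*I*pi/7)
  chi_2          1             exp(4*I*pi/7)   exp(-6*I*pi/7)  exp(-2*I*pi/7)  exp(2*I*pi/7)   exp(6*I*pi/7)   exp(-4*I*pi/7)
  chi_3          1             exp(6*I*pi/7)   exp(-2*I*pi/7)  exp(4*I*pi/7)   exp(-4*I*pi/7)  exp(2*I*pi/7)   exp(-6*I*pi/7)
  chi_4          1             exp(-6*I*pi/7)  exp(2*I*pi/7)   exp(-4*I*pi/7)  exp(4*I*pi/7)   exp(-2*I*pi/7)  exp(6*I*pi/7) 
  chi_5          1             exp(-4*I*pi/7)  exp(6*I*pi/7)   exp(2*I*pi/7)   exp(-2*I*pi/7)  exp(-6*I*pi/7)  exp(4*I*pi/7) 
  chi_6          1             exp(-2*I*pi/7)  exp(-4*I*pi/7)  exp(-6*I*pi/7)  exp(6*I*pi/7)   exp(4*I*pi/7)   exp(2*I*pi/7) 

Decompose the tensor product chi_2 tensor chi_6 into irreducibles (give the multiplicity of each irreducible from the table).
chi_2 tensor chi_6 = chi_1 (all other irreducibles have multiplicity 0).

Explanation: The character of a tensor product is the pointwise product (chi_2 * chi_6)(C) = chi_2(C) * chi_6(C):
  {0}: (1)*(1), {1}: (exp(4*I*pi/7))*(exp(-2*I*pi/7)), {2}: (exp(-6*I*pi/7))*(exp(-4*I*pi/7)), {3}: (exp(-2*I*pi/7))*(exp(-6*I*pi/7)), {4}: (exp(2*I*pi/7))*(exp(6*I*pi/7)), {5}: (exp(6*I*pi/7))*(exp(4*I*pi/7)), {6}: (exp(-4*I*pi/7))*(exp(2*I*pi/7))
so (chi_2 * chi_6) takes values
  {0} -> 1, {1} -> exp(2*I*pi/7), {2} -> exp(4*I*pi/7), {3} -> exp(6*I*pi/7), {4} -> exp(-6*I*pi/7), {5} -> exp(-4*I*pi/7), {6} -> exp(-2*I*pi/7).
Now take the inner product of this character with each irreducible chi from the table, <chi_2*chi_6, chi> = (1/7) sum_C |C| (chi_2*chi_6)(C) conj(chi(C)):
  <chi_2*chi_6, chi_0> = (1/7)[1*(1)*conj(1) + 1*(exp(2*I*pi/7))*conj(1) + 1*(exp(4*I*pi/7))*conj(1) + 1*(exp(6*I*pi/7))*conj(1) + 1*(exp(-6*I*pi/7))*conj(1) + 1*(exp(-4*I*pi/7))*conj(1) + 1*(exp(-2*I*pi/7))*conj(1)]
      = (1/7)[(1) + (exp(2*I*pi/7)) + (exp(4*I*pi/7)) + (exp(6*I*pi/7)) + (exp(-6*I*pi/7)) + (exp(-4*I*pi/7)) + (exp(-2*I*pi/7))] = 0/7 = 0
  <chi_2*chi_6, chi_1> = (1/7)[1*(1)*conj(1) + 1*(exp(2*I*pi/7))*conj(exp(2*I*pi/7)) + 1*(exp(4*I*pi/7))*conj(exp(4*I*pi/7)) + 1*(exp(6*I*pi/7))*conj(exp(6*I*pi/7)) + 1*(exp(-6*I*pi/7))*conj(exp(-6*I*pi/7)) + 1*(exp(-4*I*pi/7))*conj(exp(-4*I*pi/7)) + 1*(exp(-2*I*pi/7))*conj(exp(-2*I*pi/7))]
      = (1/7)[(1) + (1) + (1) + (1) + (1) + (1) + (1)] = 7/7 = 1
  <chi_2*chi_6, chi_2> = (1/7)[1*(1)*conj(1) + 1*(exp(2*I*pi/7))*conj(exp(4*I*pi/7)) + 1*(exp(4*I*pi/7))*conj(exp(-6*I*pi/7)) + 1*(exp(6*I*pi/7))*conj(exp(-2*I*pi/7)) + 1*(exp(-6*I*pi/7))*conj(exp(2*I*pi/7)) + 1*(exp(-4*I*pi/7))*conj(exp(6*I*pi/7)) + 1*(exp(-2*I*pi/7))*conj(exp(-4*I*pi/7))]
      = (1/7)[(1) + (exp(-2*I*pi/7)) + (exp(-4*I*pi/7)) + (exp(-6*I*pi/7)) + (exp(6*I*pi/7)) + (exp(4*I*pi/7)) + (exp(2*I*pi/7))] = 0/7 = 0
  <chi_2*chi_6, chi_3> = (1/7)[1*(1)*conj(1) + 1*(exp(2*I*pi/7))*conj(exp(6*I*pi/7)) + 1*(exp(4*I*pi/7))*conj(exp(-2*I*pi/7)) + 1*(exp(6*I*pi/7))*conj(exp(4*I*pi/7)) + 1*(exp(-6*I*pi/7))*conj(exp(-4*I*pi/7)) + 1*(exp(-4*I*pi/7))*conj(exp(2*I*pi/7)) + 1*(exp(-2*I*pi/7))*conj(exp(-6*I*pi/7))]
      = (1/7)[(1) + (exp(-4*I*pi/7)) + (exp(6*I*pi/7)) + (exp(2*I*pi/7)) + (exp(-2*I*pi/7)) + (exp(-6*I*pi/7)) + (exp(4*I*pi/7))] = 0/7 = 0
  <chi_2*chi_6, chi_4> = (1/7)[1*(1)*conj(1) + 1*(exp(2*I*pi/7))*conj(exp(-6*I*pi/7)) + 1*(exp(4*I*pi/7))*conj(exp(2*I*pi/7)) + 1*(exp(6*I*pi/7))*conj(exp(-4*I*pi/7)) + 1*(exp(-6*I*pi/7))*conj(exp(4*I*pi/7)) + 1*(exp(-4*I*pi/7))*conj(exp(-2*I*pi/7)) + 1*(exp(-2*I*pi/7))*conj(exp(6*I*pi/7))]
      = (1/7)[(1) + (exp(-6*I*pi/7)) + (exp(2*I*pi/7)) + (exp(-4*I*pi/7)) + (exp(4*I*pi/7)) + (exp(-2*I*pi/7)) + (exp(6*I*pi/7))] = 0/7 = 0
  <chi_2*chi_6, chi_5> = (1/7)[1*(1)*conj(1) + 1*(exp(2*I*pi/7))*conj(exp(-4*I*pi/7)) + 1*(exp(4*I*pi/7))*conj(exp(6*I*pi/7)) + 1*(exp(6*I*pi/7))*conj(exp(2*I*pi/7)) + 1*(exp(-6*I*pi/7))*conj(exp(-2*I*pi/7)) + 1*(exp(-4*I*pi/7))*conj(exp(-6*I*pi/7)) + 1*(exp(-2*I*pi/7))*conj(exp(4*I*pi/7))]
      = (1/7)[(1) + (exp(6*I*pi/7)) + (exp(-2*I*pi/7)) + (exp(4*I*pi/7)) + (exp(-4*I*pi/7)) + (exp(2*I*pi/7)) + (exp(-6*I*pi/7))] = 0/7 = 0
  <chi_2*chi_6, chi_6> = (1/7)[1*(1)*conj(1) + 1*(exp(2*I*pi/7))*conj(exp(-2*I*pi/7)) + 1*(exp(4*I*pi/7))*conj(exp(-4*I*pi/7)) + 1*(exp(6*I*pi/7))*conj(exp(-6*I*pi/7)) + 1*(exp(-6*I*pi/7))*conj(exp(6*I*pi/7)) + 1*(exp(-4*I*pi/7))*conj(exp(4*I*pi/7)) + 1*(exp(-2*I*pi/7))*conj(exp(2*I*pi/7))]
      = (1/7)[(1) + (exp(4*I*pi/7)) + (exp(-6*I*pi/7)) + (exp(-2*I*pi/7)) + (exp(2*I*pi/7)) + (exp(6*I*pi/7)) + (exp(-4*I*pi/7))] = 0/7 = 0
(Exp terms are combined using exp(i*s)*conj(exp(i*t)) = exp(i*(s-t)), and sums of them are collapsed using the identity that for every m > 1 the m distinct m-th roots of unity sum to 0, e.g. 1 + exp(2*I*pi/3) + exp(-2*I*pi/3) = 0.)
Hence the multiplicities are chi_1: 1. Dimension check: dim(chi_2)*dim(chi_6) = 1*1 = 1 and sum (mult * dim) = 1*1 = 1.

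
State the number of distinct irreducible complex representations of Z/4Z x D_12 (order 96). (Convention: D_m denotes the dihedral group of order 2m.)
36

Solution. The number of irreducible complex representations of a finite group equals its number of conjugacy classes. For a direct product, #classes(G x H) = #classes(G) * #classes(H). Z/4Z has 4 classes (abelian), D_12 has 9 classes, so 4 * 9 = 36, so Z/4Z x D_12 (order 96) has exactly 36 irreducible complex representations.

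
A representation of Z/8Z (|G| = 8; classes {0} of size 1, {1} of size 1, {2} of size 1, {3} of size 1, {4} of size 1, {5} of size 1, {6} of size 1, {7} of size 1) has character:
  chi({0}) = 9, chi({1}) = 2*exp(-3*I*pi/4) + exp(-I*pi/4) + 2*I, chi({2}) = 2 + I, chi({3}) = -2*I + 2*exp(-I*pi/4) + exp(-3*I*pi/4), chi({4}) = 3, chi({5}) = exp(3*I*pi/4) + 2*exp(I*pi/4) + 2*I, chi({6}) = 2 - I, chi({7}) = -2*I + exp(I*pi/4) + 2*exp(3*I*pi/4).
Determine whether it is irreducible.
Not irreducible (reducible): <chi, chi> = 17 > 1.

Reasoning: <chi, chi> = (1/|G|) sum_C |C| * |chi(C)|^2 = (1/8)[1*|9|^2 + 1*|2*exp(-3*I*pi/4) + exp(-I*pi/4) + 2*I|^2 + 1*|2 + I|^2 + 1*|-2*I + 2*exp(-I*pi/4) + exp(-3*I*pi/4)|^2 + 1*|3|^2 + 1*|exp(3*I*pi/4) + 2*exp(I*pi/4) + 2*I|^2 + 1*|2 - I|^2 + 1*|-2*I + exp(I*pi/4) + 2*exp(3*I*pi/4)|^2]
  = (1/8)[(81) + (9 + 4*exp(-3*I*pi/4) - 2*exp(I*pi/4) + 2*exp(3*I*pi/4) - 4*exp(-I*pi/4)) + (5) + (9 - 4*exp(3*I*pi/4) + 2*exp(-I*pi/4) - 2*exp(-3*I*pi/4) + 4*exp(I*pi/4)) + (9) + (9 - 4*exp(3*I*pi/4) + 2*exp(-I*pi/4) - 2*exp(-3*I*pi/4) + 4*exp(I*pi/4)) + (5) + (9 + 4*exp(-3*I*pi/4) - 2*exp(I*pi/4) + 2*exp(3*I*pi/4) - 4*exp(-I*pi/4))] = 136/8 = 17.
(Exp terms are combined using exp(i*s)*conj(exp(i*t)) = exp(i*(s-t)), and sums of them are collapsed using the identity that for every m > 1 the m distinct m-th roots of unity sum to 0, e.g. 1 + exp(2*I*pi/3) + exp(-2*I*pi/3) = 0.)
A character is irreducible iff <chi, chi> = 1, so this representation is reducible.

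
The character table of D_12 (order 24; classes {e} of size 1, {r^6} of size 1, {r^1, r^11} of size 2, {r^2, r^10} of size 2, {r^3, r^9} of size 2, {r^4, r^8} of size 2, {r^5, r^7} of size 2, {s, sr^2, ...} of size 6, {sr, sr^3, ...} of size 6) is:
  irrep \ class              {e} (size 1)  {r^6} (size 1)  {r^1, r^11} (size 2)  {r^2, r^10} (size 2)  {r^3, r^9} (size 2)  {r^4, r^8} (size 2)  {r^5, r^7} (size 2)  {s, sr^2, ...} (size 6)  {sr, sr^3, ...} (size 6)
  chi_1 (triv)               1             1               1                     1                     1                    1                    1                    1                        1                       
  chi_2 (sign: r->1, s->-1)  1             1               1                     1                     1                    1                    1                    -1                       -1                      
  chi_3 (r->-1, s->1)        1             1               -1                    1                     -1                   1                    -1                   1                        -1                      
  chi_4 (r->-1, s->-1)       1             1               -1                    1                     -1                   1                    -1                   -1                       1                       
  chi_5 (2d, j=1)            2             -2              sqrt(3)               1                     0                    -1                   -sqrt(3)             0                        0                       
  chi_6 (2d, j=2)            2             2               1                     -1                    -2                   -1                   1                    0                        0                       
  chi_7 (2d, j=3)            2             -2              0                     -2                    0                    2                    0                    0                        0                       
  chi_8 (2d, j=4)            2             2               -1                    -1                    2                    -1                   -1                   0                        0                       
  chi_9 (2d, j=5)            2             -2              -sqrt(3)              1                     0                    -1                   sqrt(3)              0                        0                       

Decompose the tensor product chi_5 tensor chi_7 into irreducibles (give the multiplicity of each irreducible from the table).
chi_5 tensor chi_7 = chi_6 + chi_8 (all other irreducibles have multiplicity 0).

Working: The character of a tensor product is the pointwise product (chi_5 * chi_7)(C) = chi_5(C) * chi_7(C):
  {e}: (2)*(2), {r^6}: (-2)*(-2), {r^1, r^11}: (sqrt(3))*(0), {r^2, r^10}: (1)*(-2), {r^3, r^9}: (0)*(0), {r^4, r^8}: (-1)*(2), {r^5, r^7}: (-sqrt(3))*(0), {s, sr^2, ...}: (0)*(0), {sr, sr^3, ...}: (0)*(0)
so (chi_5 * chi_7) takes values
  {e} -> 4, {r^6} -> 4, {r^1, r^11} -> 0, {r^2, r^10} -> -2, {r^3, r^9} -> 0, {r^4, r^8} -> -2, {r^5, r^7} -> 0, {s, sr^2, ...} -> 0, {sr, sr^3, ...} -> 0.
Now take the inner product of this character with each irreducible chi from the table, <chi_5*chi_7, chi> = (1/24) sum_C |C| (chi_5*chi_7)(C) conj(chi(C)):
  <chi_5*chi_7, chi_1> = (1/24)[1*(4)*conj(1) + 1*(4)*conj(1) + 2*(0)*conj(1) + 2*(-2)*conj(1) + 2*(0)*conj(1) + 2*(-2)*conj(1) + 2*(0)*conj(1) + 6*(0)*conj(1) + 6*(0)*conj(1)]
      = (1/24)[(4) + (4) + (0) + (-4) + (0) + (-4) + (0) + (0) + (0)] = 0/24 = 0
  <chi_5*chi_7, chi_2> = (1/24)[1*(4)*conj(1) + 1*(4)*conj(1) + 2*(0)*conj(1) + 2*(-2)*conj(1) + 2*(0)*conj(1) + 2*(-2)*conj(1) + 2*(0)*conj(1) + 6*(0)*conj(-1) + 6*(0)*conj(-1)]
      = (1/24)[(4) + (4) + (0) + (-4) + (0) + (-4) + (0) + (0) + (0)] = 0/24 = 0
  <chi_5*chi_7, chi_3> = (1/24)[1*(4)*conj(1) + 1*(4)*conj(1) + 2*(0)*conj(-1) + 2*(-2)*conj(1) + 2*(0)*conj(-1) + 2*(-2)*conj(1) + 2*(0)*conj(-1) + 6*(0)*conj(1) + 6*(0)*conj(-1)]
      = (1/24)[(4) + (4) + (0) + (-4) + (0) + (-4) + (0) + (0) + (0)] = 0/24 = 0
  <chi_5*chi_7, chi_4> = (1/24)[1*(4)*conj(1) + 1*(4)*conj(1) + 2*(0)*conj(-1) + 2*(-2)*conj(1) + 2*(0)*conj(-1) + 2*(-2)*conj(1) + 2*(0)*conj(-1) + 6*(0)*conj(-1) + 6*(0)*conj(1)]
      = (1/24)[(4) + (4) + (0) + (-4) + (0) + (-4) + (0) + (0) + (0)] = 0/24 = 0
  <chi_5*chi_7, chi_5> = (1/24)[1*(4)*conj(2) + 1*(4)*conj(-2) + 2*(0)*conj(sqrt(3)) + 2*(-2)*conj(1) + 2*(0)*conj(0) + 2*(-2)*conj(-1) + 2*(0)*conj(-sqrt(3)) + 6*(0)*conj(0) + 6*(0)*conj(0)]
      = (1/24)[(8) + (-8) + (0) + (-4) + (0) + (4) + (0) + (0) + (0)] = 0/24 = 0
  <chi_5*chi_7, chi_6> = (1/24)[1*(4)*conj(2) + 1*(4)*conj(2) + 2*(0)*conj(1) + 2*(-2)*conj(-1) + 2*(0)*conj(-2) + 2*(-2)*conj(-1) + 2*(0)*conj(1) + 6*(0)*conj(0) + 6*(0)*conj(0)]
      = (1/24)[(8) + (8) + (0) + (4) + (0) + (4) + (0) + (0) + (0)] = 24/24 = 1
  <chi_5*chi_7, chi_7> = (1/24)[1*(4)*conj(2) + 1*(4)*conj(-2) + 2*(0)*conj(0) + 2*(-2)*conj(-2) + 2*(0)*conj(0) + 2*(-2)*conj(2) + 2*(0)*conj(0) + 6*(0)*conj(0) + 6*(0)*conj(0)]
      = (1/24)[(8) + (-8) + (0) + (8) + (0) + (-8) + (0) + (0) + (0)] = 0/24 = 0
  <chi_5*chi_7, chi_8> = (1/24)[1*(4)*conj(2) + 1*(4)*conj(2) + 2*(0)*conj(-1) + 2*(-2)*conj(-1) + 2*(0)*conj(2) + 2*(-2)*conj(-1) + 2*(0)*conj(-1) + 6*(0)*conj(0) + 6*(0)*conj(0)]
      = (1/24)[(8) + (8) + (0) + (4) + (0) + (4) + (0) + (0) + (0)] = 24/24 = 1
  <chi_5*chi_7, chi_9> = (1/24)[1*(4)*conj(2) + 1*(4)*conj(-2) + 2*(0)*conj(-sqrt(3)) + 2*(-2)*conj(1) + 2*(0)*conj(0) + 2*(-2)*conj(-1) + 2*(0)*conj(sqrt(3)) + 6*(0)*conj(0) + 6*(0)*conj(0)]
      = (1/24)[(8) + (-8) + (0) + (-4) + (0) + (4) + (0) + (0) + (0)] = 0/24 = 0
Hence the multiplicities are chi_6: 1, chi_8: 1. Dimension check: dim(chi_5)*dim(chi_7) = 2*2 = 4 and sum (mult * dim) = 1*2 + 1*2 = 4.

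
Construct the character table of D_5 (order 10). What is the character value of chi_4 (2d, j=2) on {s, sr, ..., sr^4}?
Conjugacy classes: {e} of size 1, {r^1, r^4} of size 2, {r^2, r^3} of size 2, {s, sr, ..., sr^4} of size 5.
Character table:
  irrep \ class              {e} (size 1)  {r^1, r^4} (size 2)  {r^2, r^3} (size 2)  {s, sr, ..., sr^4} (size 5)
  chi_1 (triv)               1             1                    1                    1                          
  chi_2 (sign: r->1, s->-1)  1             1                    1                    -1                         
  chi_3 (2d, j=1)            2             -1/2 + sqrt(5)/2     -sqrt(5)/2 - 1/2     0                          
  chi_4 (2d, j=2)            2             -sqrt(5)/2 - 1/2     -1/2 + sqrt(5)/2     0                          

Spot check: chi_4 (2d, j=2) on {s, sr, ..., sr^4} = 0.

Details: D_5 has order 2*5 = 10 with 4 conjugacy classes, hence 4 irreducibles. Sum of squared dims 1 + 1 + 4 + 4 = 10 = |G|. Linear characters come from the abelianisation; the 2-dimensional irreps have character r^k -> 2*cos(2*pi*j*k/5), reflections -> 0.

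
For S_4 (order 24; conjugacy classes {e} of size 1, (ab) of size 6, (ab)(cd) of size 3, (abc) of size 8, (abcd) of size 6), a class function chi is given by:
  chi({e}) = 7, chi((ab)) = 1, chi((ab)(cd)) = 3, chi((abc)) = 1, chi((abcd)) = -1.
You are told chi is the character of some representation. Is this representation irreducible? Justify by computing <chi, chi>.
Not irreducible (reducible): <chi, chi> = 4 > 1.

Justification: <chi, chi> = (1/|G|) sum_C |C| * |chi(C)|^2 = (1/24)[1*|7|^2 + 6*|1|^2 + 3*|3|^2 + 8*|1|^2 + 6*|-1|^2]
  = (1/24)[(49) + (6) + (27) + (8) + (6)] = 96/24 = 4.
A character is irreducible iff <chi, chi> = 1, so this representation is reducible.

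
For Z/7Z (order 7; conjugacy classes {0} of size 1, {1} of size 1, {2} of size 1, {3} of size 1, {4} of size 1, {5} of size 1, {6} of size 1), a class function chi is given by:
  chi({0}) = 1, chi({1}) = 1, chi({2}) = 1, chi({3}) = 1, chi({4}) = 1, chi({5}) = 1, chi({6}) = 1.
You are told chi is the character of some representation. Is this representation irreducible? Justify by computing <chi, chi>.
Irreducible: <chi, chi> = 1.

Solution. <chi, chi> = (1/|G|) sum_C |C| * |chi(C)|^2 = (1/7)[1*|1|^2 + 1*|1|^2 + 1*|1|^2 + 1*|1|^2 + 1*|1|^2 + 1*|1|^2 + 1*|1|^2]
  = (1/7)[(1) + (1) + (1) + (1) + (1) + (1) + (1)] = 7/7 = 1.
(Exp terms are combined using exp(i*s)*conj(exp(i*t)) = exp(i*(s-t)), and sums of them are collapsed using the identity that for every m > 1 the m distinct m-th roots of unity sum to 0, e.g. 1 + exp(2*I*pi/3) + exp(-2*I*pi/3) = 0.)
A character is irreducible iff <chi, chi> = 1, so this representation is irreducible.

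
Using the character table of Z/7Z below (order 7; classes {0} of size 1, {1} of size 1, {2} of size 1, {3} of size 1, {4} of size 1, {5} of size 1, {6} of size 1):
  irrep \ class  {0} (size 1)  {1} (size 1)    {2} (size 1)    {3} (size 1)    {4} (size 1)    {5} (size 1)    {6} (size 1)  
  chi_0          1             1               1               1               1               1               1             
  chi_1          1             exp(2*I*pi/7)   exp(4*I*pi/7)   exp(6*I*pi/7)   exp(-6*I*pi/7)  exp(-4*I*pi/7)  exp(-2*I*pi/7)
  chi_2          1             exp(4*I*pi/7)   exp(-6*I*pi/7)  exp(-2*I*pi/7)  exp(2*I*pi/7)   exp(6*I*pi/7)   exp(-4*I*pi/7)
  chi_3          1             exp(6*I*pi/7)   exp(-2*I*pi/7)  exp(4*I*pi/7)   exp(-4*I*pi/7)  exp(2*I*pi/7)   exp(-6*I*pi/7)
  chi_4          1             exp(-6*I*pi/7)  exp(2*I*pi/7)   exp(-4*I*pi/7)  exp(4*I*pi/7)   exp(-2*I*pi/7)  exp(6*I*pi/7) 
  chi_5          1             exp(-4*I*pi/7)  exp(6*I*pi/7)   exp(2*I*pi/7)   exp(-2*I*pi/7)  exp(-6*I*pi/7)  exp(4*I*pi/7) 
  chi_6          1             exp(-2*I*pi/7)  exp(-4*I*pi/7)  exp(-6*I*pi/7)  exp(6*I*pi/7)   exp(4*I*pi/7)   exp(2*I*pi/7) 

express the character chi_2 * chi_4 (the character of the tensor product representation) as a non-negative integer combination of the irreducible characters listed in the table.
chi_2 tensor chi_4 = chi_6 (all other irreducibles have multiplicity 0).

Justification: The character of a tensor product is the pointwise product (chi_2 * chi_4)(C) = chi_2(C) * chi_4(C):
  {0}: (1)*(1), {1}: (exp(4*I*pi/7))*(exp(-6*I*pi/7)), {2}: (exp(-6*I*pi/7))*(exp(2*I*pi/7)), {3}: (exp(-2*I*pi/7))*(exp(-4*I*pi/7)), {4}: (exp(2*I*pi/7))*(exp(4*I*pi/7)), {5}: (exp(6*I*pi/7))*(exp(-2*I*pi/7)), {6}: (exp(-4*I*pi/7))*(exp(6*I*pi/7))
so (chi_2 * chi_4) takes values
  {0} -> 1, {1} -> exp(-2*I*pi/7), {2} -> exp(-4*I*pi/7), {3} -> exp(-6*I*pi/7), {4} -> exp(6*I*pi/7), {5} -> exp(4*I*pi/7), {6} -> exp(2*I*pi/7).
Now take the inner product of this character with each irreducible chi from the table, <chi_2*chi_4, chi> = (1/7) sum_C |C| (chi_2*chi_4)(C) conj(chi(C)):
  <chi_2*chi_4, chi_0> = (1/7)[1*(1)*conj(1) + 1*(exp(-2*I*pi/7))*conj(1) + 1*(exp(-4*I*pi/7))*conj(1) + 1*(exp(-6*I*pi/7))*conj(1) + 1*(exp(6*I*pi/7))*conj(1) + 1*(exp(4*I*pi/7))*conj(1) + 1*(exp(2*I*pi/7))*conj(1)]
      = (1/7)[(1) + (exp(-2*I*pi/7)) + (exp(-4*I*pi/7)) + (exp(-6*I*pi/7)) + (exp(6*I*pi/7)) + (exp(4*I*pi/7)) + (exp(2*I*pi/7))] = 0/7 = 0
  <chi_2*chi_4, chi_1> = (1/7)[1*(1)*conj(1) + 1*(exp(-2*I*pi/7))*conj(exp(2*I*pi/7)) + 1*(exp(-4*I*pi/7))*conj(exp(4*I*pi/7)) + 1*(exp(-6*I*pi/7))*conj(exp(6*I*pi/7)) + 1*(exp(6*I*pi/7))*conj(exp(-6*I*pi/7)) + 1*(exp(4*I*pi/7))*conj(exp(-4*I*pi/7)) + 1*(exp(2*I*pi/7))*conj(exp(-2*I*pi/7))]
      = (1/7)[(1) + (exp(-4*I*pi/7)) + (exp(6*I*pi/7)) + (exp(2*I*pi/7)) + (exp(-2*I*pi/7)) + (exp(-6*I*pi/7)) + (exp(4*I*pi/7))] = 0/7 = 0
  <chi_2*chi_4, chi_2> = (1/7)[1*(1)*conj(1) + 1*(exp(-2*I*pi/7))*conj(exp(4*I*pi/7)) + 1*(exp(-4*I*pi/7))*conj(exp(-6*I*pi/7)) + 1*(exp(-6*I*pi/7))*conj(exp(-2*I*pi/7)) + 1*(exp(6*I*pi/7))*conj(exp(2*I*pi/7)) + 1*(exp(4*I*pi/7))*conj(exp(6*I*pi/7)) + 1*(exp(2*I*pi/7))*conj(exp(-4*I*pi/7))]
      = (1/7)[(1) + (exp(-6*I*pi/7)) + (exp(2*I*pi/7)) + (exp(-4*I*pi/7)) + (exp(4*I*pi/7)) + (exp(-2*I*pi/7)) + (exp(6*I*pi/7))] = 0/7 = 0
  <chi_2*chi_4, chi_3> = (1/7)[1*(1)*conj(1) + 1*(exp(-2*I*pi/7))*conj(exp(6*I*pi/7)) + 1*(exp(-4*I*pi/7))*conj(exp(-2*I*pi/7)) + 1*(exp(-6*I*pi/7))*conj(exp(4*I*pi/7)) + 1*(exp(6*I*pi/7))*conj(exp(-4*I*pi/7)) + 1*(exp(4*I*pi/7))*conj(exp(2*I*pi/7)) + 1*(exp(2*I*pi/7))*conj(exp(-6*I*pi/7))]
      = (1/7)[(1) + (exp(6*I*pi/7)) + (exp(-2*I*pi/7)) + (exp(4*I*pi/7)) + (exp(-4*I*pi/7)) + (exp(2*I*pi/7)) + (exp(-6*I*pi/7))] = 0/7 = 0
  <chi_2*chi_4, chi_4> = (1/7)[1*(1)*conj(1) + 1*(exp(-2*I*pi/7))*conj(exp(-6*I*pi/7)) + 1*(exp(-4*I*pi/7))*conj(exp(2*I*pi/7)) + 1*(exp(-6*I*pi/7))*conj(exp(-4*I*pi/7)) + 1*(exp(6*I*pi/7))*conj(exp(4*I*pi/7)) + 1*(exp(4*I*pi/7))*conj(exp(-2*I*pi/7)) + 1*(exp(2*I*pi/7))*conj(exp(6*I*pi/7))]
      = (1/7)[(1) + (exp(4*I*pi/7)) + (exp(-6*I*pi/7)) + (exp(-2*I*pi/7)) + (exp(2*I*pi/7)) + (exp(6*I*pi/7)) + (exp(-4*I*pi/7))] = 0/7 = 0
  <chi_2*chi_4, chi_5> = (1/7)[1*(1)*conj(1) + 1*(exp(-2*I*pi/7))*conj(exp(-4*I*pi/7)) + 1*(exp(-4*I*pi/7))*conj(exp(6*I*pi/7)) + 1*(exp(-6*I*pi/7))*conj(exp(2*I*pi/7)) + 1*(exp(6*I*pi/7))*conj(exp(-2*I*pi/7)) + 1*(exp(4*I*pi/7))*conj(exp(-6*I*pi/7)) + 1*(exp(2*I*pi/7))*conj(exp(4*I*pi/7))]
      = (1/7)[(1) + (exp(2*I*pi/7)) + (exp(4*I*pi/7)) + (exp(6*I*pi/7)) + (exp(-6*I*pi/7)) + (exp(-4*I*pi/7)) + (exp(-2*I*pi/7))] = 0/7 = 0
  <chi_2*chi_4, chi_6> = (1/7)[1*(1)*conj(1) + 1*(exp(-2*I*pi/7))*conj(exp(-2*I*pi/7)) + 1*(exp(-4*I*pi/7))*conj(exp(-4*I*pi/7)) + 1*(exp(-6*I*pi/7))*conj(exp(-6*I*pi/7)) + 1*(exp(6*I*pi/7))*conj(exp(6*I*pi/7)) + 1*(exp(4*I*pi/7))*conj(exp(4*I*pi/7)) + 1*(exp(2*I*pi/7))*conj(exp(2*I*pi/7))]
      = (1/7)[(1) + (1) + (1) + (1) + (1) + (1) + (1)] = 7/7 = 1
(Exp terms are combined using exp(i*s)*conj(exp(i*t)) = exp(i*(s-t)), and sums of them are collapsed using the identity that for every m > 1 the m distinct m-th roots of unity sum to 0, e.g. 1 + exp(2*I*pi/3) + exp(-2*I*pi/3) = 0.)
Hence the multiplicities are chi_6: 1. Dimension check: dim(chi_2)*dim(chi_4) = 1*1 = 1 and sum (mult * dim) = 1*1 = 1.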